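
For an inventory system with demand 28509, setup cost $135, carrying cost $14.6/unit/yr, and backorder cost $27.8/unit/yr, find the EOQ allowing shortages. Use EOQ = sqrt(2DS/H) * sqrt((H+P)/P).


Formula: EOQ* = sqrt(2DS/H) * sqrt((H+P)/P)
Base EOQ = sqrt(2*28509*135/14.6) = 726.1 units
Correction = sqrt((14.6+27.8)/27.8) = 1.23498
EOQ* = 726.1 * 1.23498 = 896.7 units

896.7 units


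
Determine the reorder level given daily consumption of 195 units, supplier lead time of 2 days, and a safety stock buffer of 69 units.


Formula: ROP = (Daily Demand * Lead Time) + Safety Stock
Demand during lead time = 195 * 2 = 390 units
ROP = 390 + 69 = 459 units

459 units


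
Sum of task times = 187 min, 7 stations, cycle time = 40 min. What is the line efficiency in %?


Formula: Efficiency = Sum of Task Times / (N_stations * CT) * 100
Total station capacity = 7 stations * 40 min = 280 min
Efficiency = 187 / 280 * 100 = 66.8%

66.8%


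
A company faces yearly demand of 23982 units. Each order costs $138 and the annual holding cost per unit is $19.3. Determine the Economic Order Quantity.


Formula: EOQ = sqrt(2 * D * S / H)
Numerator: 2 * 23982 * 138 = 6619032
2DS/H = 6619032 / 19.3 = 342955.0
EOQ = sqrt(342955.0) = 585.6 units

585.6 units


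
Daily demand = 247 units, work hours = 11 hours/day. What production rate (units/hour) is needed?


Formula: Production Rate = Daily Demand / Available Hours
Rate = 247 units/day / 11 hours/day
Rate = 22.5 units/hour

22.5 units/hour


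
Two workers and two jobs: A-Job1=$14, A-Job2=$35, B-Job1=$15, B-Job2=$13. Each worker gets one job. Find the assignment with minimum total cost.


Option 1: A->1 + B->2 = $14 + $13 = $27
Option 2: A->2 + B->1 = $35 + $15 = $50
Min cost = min($27, $50) = $27

$27


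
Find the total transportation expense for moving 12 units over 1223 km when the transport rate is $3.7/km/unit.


TC = dist * cost * units = 1223 * 3.7 * 12 = $54301.20

$54301.20


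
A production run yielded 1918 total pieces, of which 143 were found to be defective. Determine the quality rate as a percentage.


Formula: Quality Rate = Good Pieces / Total Pieces * 100
Good pieces = 1918 - 143 = 1775
QR = 1775 / 1918 * 100 = 92.5%

92.5%


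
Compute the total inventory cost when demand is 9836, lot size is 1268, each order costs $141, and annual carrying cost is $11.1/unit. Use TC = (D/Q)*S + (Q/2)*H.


TC = 9836/1268 * 141 + 1268/2 * 11.1

$8131.15


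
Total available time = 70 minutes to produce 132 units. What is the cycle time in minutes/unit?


Formula: CT = Available Time / Number of Units
CT = 70 min / 132 units
CT = 0.53 min/unit

0.53 min/unit


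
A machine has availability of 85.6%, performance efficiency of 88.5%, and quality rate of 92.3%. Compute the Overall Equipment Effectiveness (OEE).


Formula: OEE = Availability * Performance * Quality / 10000
A * P = 85.6% * 88.5% / 100 = 75.76%
OEE = 75.76% * 92.3% / 100 = 69.9%

69.9%


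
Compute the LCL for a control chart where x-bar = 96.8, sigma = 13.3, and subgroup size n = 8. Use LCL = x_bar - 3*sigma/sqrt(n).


LCL = 96.8 - 3 * 13.3 / sqrt(8)

82.69


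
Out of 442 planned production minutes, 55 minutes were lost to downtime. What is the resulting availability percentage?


Formula: Availability = (Planned Time - Downtime) / Planned Time * 100
Uptime = 442 - 55 = 387 min
Availability = 387 / 442 * 100 = 87.6%

87.6%


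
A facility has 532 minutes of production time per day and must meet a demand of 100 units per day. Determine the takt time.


Formula: Takt Time = Available Production Time / Customer Demand
Takt = 532 min/day / 100 units/day
Takt = 5.32 min/unit

5.32 min/unit


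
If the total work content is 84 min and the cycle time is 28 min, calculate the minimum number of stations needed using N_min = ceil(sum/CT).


Formula: N_min = ceil(Sum of Task Times / Cycle Time)
N_min = ceil(84 min / 28 min) = ceil(3.0)
N_min = 3 stations

3


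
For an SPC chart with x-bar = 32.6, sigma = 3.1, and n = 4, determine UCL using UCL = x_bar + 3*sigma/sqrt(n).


UCL = 32.6 + 3 * 3.1 / sqrt(4)

37.25


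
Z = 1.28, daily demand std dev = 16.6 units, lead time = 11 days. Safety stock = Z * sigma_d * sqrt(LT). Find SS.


Formula: SS = z * sigma_d * sqrt(LT)
sqrt(LT) = sqrt(11) = 3.3166
SS = 1.28 * 16.6 * 3.3166
SS = 70.5 units

70.5 units


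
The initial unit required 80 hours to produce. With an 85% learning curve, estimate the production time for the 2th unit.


Formula: T_n = T_1 * (learning_rate)^(log2(n)) where learning_rate = rate/100
Doublings = log2(2) = 1
T_n = 80 * 0.85^1
T_n = 80 * 0.85 = 68.0 hours

68.0 hours


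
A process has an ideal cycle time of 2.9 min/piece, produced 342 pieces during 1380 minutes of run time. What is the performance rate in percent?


Formula: Performance = (Ideal CT * Total Count) / Run Time * 100
Ideal output time = 2.9 * 342 = 991.8 min
Performance = 991.8 / 1380 * 100 = 71.9%

71.9%


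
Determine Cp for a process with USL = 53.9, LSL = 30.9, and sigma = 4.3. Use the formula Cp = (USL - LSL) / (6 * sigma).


Cp = (53.9 - 30.9) / (6 * 4.3)

0.89


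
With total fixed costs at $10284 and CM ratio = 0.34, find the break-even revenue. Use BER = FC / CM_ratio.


Formula: BER = Fixed Costs / Contribution Margin Ratio
BER = $10284 / 0.34
BER = $30247.06 (to the nearest cent)

$30247.06


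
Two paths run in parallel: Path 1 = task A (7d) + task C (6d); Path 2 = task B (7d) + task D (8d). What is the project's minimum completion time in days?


Path 1 = 7 + 6 = 13 days
Path 2 = 7 + 8 = 15 days
Duration = max(13, 15) = 15 days

15 days


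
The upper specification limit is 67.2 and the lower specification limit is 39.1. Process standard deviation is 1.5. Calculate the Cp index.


Cp = (67.2 - 39.1) / (6 * 1.5)

3.12


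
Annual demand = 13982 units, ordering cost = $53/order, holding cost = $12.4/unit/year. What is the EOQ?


Formula: EOQ = sqrt(2 * D * S / H)
Numerator: 2 * 13982 * 53 = 1482092
2DS/H = 1482092 / 12.4 = 119523.5
EOQ = sqrt(119523.5) = 345.7 units

345.7 units


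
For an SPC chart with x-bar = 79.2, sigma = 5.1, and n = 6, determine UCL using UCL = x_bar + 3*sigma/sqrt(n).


UCL = 79.2 + 3 * 5.1 / sqrt(6)

85.45


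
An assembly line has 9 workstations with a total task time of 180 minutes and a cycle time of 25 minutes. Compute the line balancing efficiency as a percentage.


Formula: Efficiency = Sum of Task Times / (N_stations * CT) * 100
Total station capacity = 9 stations * 25 min = 225 min
Efficiency = 180 / 225 * 100 = 80.0%

80.0%


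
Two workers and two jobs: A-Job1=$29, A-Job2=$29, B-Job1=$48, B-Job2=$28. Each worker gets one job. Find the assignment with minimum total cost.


Option 1: A->1 + B->2 = $29 + $28 = $57
Option 2: A->2 + B->1 = $29 + $48 = $77
Min cost = min($57, $77) = $57

$57


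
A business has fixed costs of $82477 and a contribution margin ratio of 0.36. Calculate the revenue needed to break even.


Formula: BER = Fixed Costs / Contribution Margin Ratio
BER = $82477 / 0.36
BER = $229102.78 (to the nearest cent)

$229102.78


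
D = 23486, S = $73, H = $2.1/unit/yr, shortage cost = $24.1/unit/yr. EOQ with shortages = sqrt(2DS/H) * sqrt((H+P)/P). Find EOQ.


Formula: EOQ* = sqrt(2DS/H) * sqrt((H+P)/P)
Base EOQ = sqrt(2*23486*73/2.1) = 1277.82 units
Correction = sqrt((2.1+24.1)/24.1) = 1.04266
EOQ* = 1277.82 * 1.04266 = 1332.3 units

1332.3 units


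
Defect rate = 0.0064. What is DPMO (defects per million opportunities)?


DPMO = defect_rate * 1000000 = 0.0064 * 1000000

6400


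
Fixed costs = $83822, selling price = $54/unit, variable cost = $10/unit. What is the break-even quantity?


Formula: BEQ = Fixed Costs / (Price - Variable Cost)
Contribution margin = $54 - $10 = $44/unit
BEQ = ceil($83822 / $44/unit) = ceil(1905.05) = 1906 units

1906 units


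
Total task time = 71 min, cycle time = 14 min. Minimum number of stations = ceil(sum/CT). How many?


Formula: N_min = ceil(Sum of Task Times / Cycle Time)
N_min = ceil(71 min / 14 min) = ceil(5.0714)
N_min = 6 stations

6


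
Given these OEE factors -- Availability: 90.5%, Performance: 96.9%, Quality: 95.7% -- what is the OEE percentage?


Formula: OEE = Availability * Performance * Quality / 10000
A * P = 90.5% * 96.9% / 100 = 87.69%
OEE = 87.69% * 95.7% / 100 = 83.9%

83.9%


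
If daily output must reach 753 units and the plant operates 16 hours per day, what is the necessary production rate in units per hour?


Formula: Production Rate = Daily Demand / Available Hours
Rate = 753 units/day / 16 hours/day
Rate = 47.1 units/hour

47.1 units/hour


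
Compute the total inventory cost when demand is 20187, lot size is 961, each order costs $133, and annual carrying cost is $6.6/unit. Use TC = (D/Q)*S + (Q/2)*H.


TC = 20187/961 * 133 + 961/2 * 6.6

$5965.13


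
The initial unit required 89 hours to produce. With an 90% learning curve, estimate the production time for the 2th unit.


Formula: T_n = T_1 * (learning_rate)^(log2(n)) where learning_rate = rate/100
Doublings = log2(2) = 1
T_n = 89 * 0.9^1
T_n = 89 * 0.9 = 80.1 hours

80.1 hours


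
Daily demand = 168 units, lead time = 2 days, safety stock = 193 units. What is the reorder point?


Formula: ROP = (Daily Demand * Lead Time) + Safety Stock
Demand during lead time = 168 * 2 = 336 units
ROP = 336 + 193 = 529 units

529 units


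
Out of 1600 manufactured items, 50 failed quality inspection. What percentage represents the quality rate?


Formula: Quality Rate = Good Pieces / Total Pieces * 100
Good pieces = 1600 - 50 = 1550
QR = 1550 / 1600 * 100 = 96.9%

96.9%


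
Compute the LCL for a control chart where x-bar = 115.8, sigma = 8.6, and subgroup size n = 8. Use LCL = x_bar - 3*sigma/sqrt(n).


LCL = 115.8 - 3 * 8.6 / sqrt(8)

106.68


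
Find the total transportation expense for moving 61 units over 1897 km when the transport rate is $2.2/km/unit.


TC = dist * cost * units = 1897 * 2.2 * 61 = $254577.40

$254577.40


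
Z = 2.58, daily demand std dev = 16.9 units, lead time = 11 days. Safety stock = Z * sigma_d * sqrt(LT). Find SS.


Formula: SS = z * sigma_d * sqrt(LT)
sqrt(LT) = sqrt(11) = 3.3166
SS = 2.58 * 16.9 * 3.3166
SS = 144.6 units

144.6 units


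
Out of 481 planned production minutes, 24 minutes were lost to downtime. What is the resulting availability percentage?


Formula: Availability = (Planned Time - Downtime) / Planned Time * 100
Uptime = 481 - 24 = 457 min
Availability = 457 / 481 * 100 = 95.0%

95.0%


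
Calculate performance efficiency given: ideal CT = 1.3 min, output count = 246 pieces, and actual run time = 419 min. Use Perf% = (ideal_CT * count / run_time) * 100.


Formula: Performance = (Ideal CT * Total Count) / Run Time * 100
Ideal output time = 1.3 * 246 = 319.8 min
Performance = 319.8 / 419 * 100 = 76.3%

76.3%


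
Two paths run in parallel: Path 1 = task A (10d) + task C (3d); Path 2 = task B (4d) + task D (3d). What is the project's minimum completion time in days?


Path 1 = 10 + 3 = 13 days
Path 2 = 4 + 3 = 7 days
Duration = max(13, 7) = 13 days

13 days


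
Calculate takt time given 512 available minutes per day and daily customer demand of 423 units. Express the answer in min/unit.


Formula: Takt Time = Available Production Time / Customer Demand
Takt = 512 min/day / 423 units/day
Takt = 1.21 min/unit

1.21 min/unit


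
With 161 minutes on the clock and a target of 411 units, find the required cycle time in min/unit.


Formula: CT = Available Time / Number of Units
CT = 161 min / 411 units
CT = 0.39 min/unit

0.39 min/unit


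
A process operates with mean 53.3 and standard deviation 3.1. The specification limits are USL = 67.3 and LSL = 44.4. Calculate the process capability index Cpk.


Cpu = (67.3 - 53.3) / (3 * 3.1) = 1.51
Cpl = (53.3 - 44.4) / (3 * 3.1) = 0.96
Cpk = min(1.51, 0.96) = 0.96

0.96


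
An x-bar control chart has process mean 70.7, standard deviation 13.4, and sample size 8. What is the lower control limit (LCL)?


LCL = 70.7 - 3 * 13.4 / sqrt(8)

56.49


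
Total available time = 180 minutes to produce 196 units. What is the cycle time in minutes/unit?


Formula: CT = Available Time / Number of Units
CT = 180 min / 196 units
CT = 0.92 min/unit

0.92 min/unit


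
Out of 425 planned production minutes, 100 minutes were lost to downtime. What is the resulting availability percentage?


Formula: Availability = (Planned Time - Downtime) / Planned Time * 100
Uptime = 425 - 100 = 325 min
Availability = 325 / 425 * 100 = 76.5%

76.5%


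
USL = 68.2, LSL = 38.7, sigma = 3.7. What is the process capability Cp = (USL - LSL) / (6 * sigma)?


Cp = (68.2 - 38.7) / (6 * 3.7)

1.33


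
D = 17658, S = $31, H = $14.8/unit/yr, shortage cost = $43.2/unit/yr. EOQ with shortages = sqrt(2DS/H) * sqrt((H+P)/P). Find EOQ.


Formula: EOQ* = sqrt(2DS/H) * sqrt((H+P)/P)
Base EOQ = sqrt(2*17658*31/14.8) = 271.98 units
Correction = sqrt((14.8+43.2)/43.2) = 1.1587
EOQ* = 271.98 * 1.1587 = 315.1 units

315.1 units


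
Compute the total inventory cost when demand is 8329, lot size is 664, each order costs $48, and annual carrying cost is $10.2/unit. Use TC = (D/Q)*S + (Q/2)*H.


TC = 8329/664 * 48 + 664/2 * 10.2

$3988.50


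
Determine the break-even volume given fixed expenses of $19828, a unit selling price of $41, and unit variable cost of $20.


Formula: BEQ = Fixed Costs / (Price - Variable Cost)
Contribution margin = $41 - $20 = $21/unit
BEQ = ceil($19828 / $21/unit) = ceil(944.19) = 945 units

945 units


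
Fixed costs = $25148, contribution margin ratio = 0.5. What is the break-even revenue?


Formula: BER = Fixed Costs / Contribution Margin Ratio
BER = $25148 / 0.5
BER = $50296.00 (to the nearest cent)

$50296.00


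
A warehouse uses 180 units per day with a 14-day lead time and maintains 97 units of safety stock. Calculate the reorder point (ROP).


Formula: ROP = (Daily Demand * Lead Time) + Safety Stock
Demand during lead time = 180 * 14 = 2520 units
ROP = 2520 + 97 = 2617 units

2617 units


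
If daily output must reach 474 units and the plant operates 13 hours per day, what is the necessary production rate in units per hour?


Formula: Production Rate = Daily Demand / Available Hours
Rate = 474 units/day / 13 hours/day
Rate = 36.5 units/hour

36.5 units/hour


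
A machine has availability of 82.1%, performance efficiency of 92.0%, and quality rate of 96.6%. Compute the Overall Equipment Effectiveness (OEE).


Formula: OEE = Availability * Performance * Quality / 10000
A * P = 82.1% * 92.0% / 100 = 75.53%
OEE = 75.53% * 96.6% / 100 = 73.0%

73.0%


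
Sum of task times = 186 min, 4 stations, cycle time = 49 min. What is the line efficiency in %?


Formula: Efficiency = Sum of Task Times / (N_stations * CT) * 100
Total station capacity = 4 stations * 49 min = 196 min
Efficiency = 186 / 196 * 100 = 94.9%

94.9%


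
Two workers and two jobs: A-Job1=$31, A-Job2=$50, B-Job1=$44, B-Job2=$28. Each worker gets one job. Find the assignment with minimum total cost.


Option 1: A->1 + B->2 = $31 + $28 = $59
Option 2: A->2 + B->1 = $50 + $44 = $94
Min cost = min($59, $94) = $59

$59


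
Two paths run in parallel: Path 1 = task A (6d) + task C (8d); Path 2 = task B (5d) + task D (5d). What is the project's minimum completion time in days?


Path 1 = 6 + 8 = 14 days
Path 2 = 5 + 5 = 10 days
Duration = max(14, 10) = 14 days

14 days


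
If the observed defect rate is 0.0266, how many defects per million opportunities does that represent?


DPMO = defect_rate * 1000000 = 0.0266 * 1000000

26600


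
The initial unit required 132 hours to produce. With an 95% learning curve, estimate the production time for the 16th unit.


Formula: T_n = T_1 * (learning_rate)^(log2(n)) where learning_rate = rate/100
Doublings = log2(16) = 4
T_n = 132 * 0.95^4
T_n = 132 * 0.8145 = 107.5 hours

107.5 hours


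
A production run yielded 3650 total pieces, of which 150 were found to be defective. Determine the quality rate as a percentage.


Formula: Quality Rate = Good Pieces / Total Pieces * 100
Good pieces = 3650 - 150 = 3500
QR = 3500 / 3650 * 100 = 95.9%

95.9%


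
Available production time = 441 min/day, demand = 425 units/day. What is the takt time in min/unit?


Formula: Takt Time = Available Production Time / Customer Demand
Takt = 441 min/day / 425 units/day
Takt = 1.04 min/unit

1.04 min/unit


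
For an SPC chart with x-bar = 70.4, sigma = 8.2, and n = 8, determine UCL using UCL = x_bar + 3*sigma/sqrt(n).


UCL = 70.4 + 3 * 8.2 / sqrt(8)

79.1


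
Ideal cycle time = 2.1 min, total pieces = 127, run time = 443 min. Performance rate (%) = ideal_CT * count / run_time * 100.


Formula: Performance = (Ideal CT * Total Count) / Run Time * 100
Ideal output time = 2.1 * 127 = 266.7 min
Performance = 266.7 / 443 * 100 = 60.2%

60.2%


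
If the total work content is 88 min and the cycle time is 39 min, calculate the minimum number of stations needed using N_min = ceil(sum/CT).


Formula: N_min = ceil(Sum of Task Times / Cycle Time)
N_min = ceil(88 min / 39 min) = ceil(2.2564)
N_min = 3 stations

3


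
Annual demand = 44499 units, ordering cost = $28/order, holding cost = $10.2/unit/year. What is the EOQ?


Formula: EOQ = sqrt(2 * D * S / H)
Numerator: 2 * 44499 * 28 = 2491944
2DS/H = 2491944 / 10.2 = 244308.2
EOQ = sqrt(244308.2) = 494.3 units

494.3 units


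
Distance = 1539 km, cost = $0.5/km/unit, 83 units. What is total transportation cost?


TC = dist * cost * units = 1539 * 0.5 * 83 = $63868.50

$63868.50


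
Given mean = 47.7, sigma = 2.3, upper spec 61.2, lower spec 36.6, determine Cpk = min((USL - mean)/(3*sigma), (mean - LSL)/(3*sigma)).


Cpu = (61.2 - 47.7) / (3 * 2.3) = 1.96
Cpl = (47.7 - 36.6) / (3 * 2.3) = 1.61
Cpk = min(1.96, 1.61) = 1.61

1.61


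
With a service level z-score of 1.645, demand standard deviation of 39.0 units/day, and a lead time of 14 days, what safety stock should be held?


Formula: SS = z * sigma_d * sqrt(LT)
sqrt(LT) = sqrt(14) = 3.7417
SS = 1.645 * 39.0 * 3.7417
SS = 240.0 units

240.0 units


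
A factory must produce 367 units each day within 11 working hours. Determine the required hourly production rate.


Formula: Production Rate = Daily Demand / Available Hours
Rate = 367 units/day / 11 hours/day
Rate = 33.4 units/hour

33.4 units/hour


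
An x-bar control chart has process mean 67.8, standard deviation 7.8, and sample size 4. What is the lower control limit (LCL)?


LCL = 67.8 - 3 * 7.8 / sqrt(4)

56.1


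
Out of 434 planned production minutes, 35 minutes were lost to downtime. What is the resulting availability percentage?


Formula: Availability = (Planned Time - Downtime) / Planned Time * 100
Uptime = 434 - 35 = 399 min
Availability = 399 / 434 * 100 = 91.9%

91.9%


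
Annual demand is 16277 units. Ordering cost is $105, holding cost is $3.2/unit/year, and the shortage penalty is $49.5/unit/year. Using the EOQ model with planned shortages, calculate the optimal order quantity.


Formula: EOQ* = sqrt(2DS/H) * sqrt((H+P)/P)
Base EOQ = sqrt(2*16277*105/3.2) = 1033.53 units
Correction = sqrt((3.2+49.5)/49.5) = 1.03182
EOQ* = 1033.53 * 1.03182 = 1066.4 units

1066.4 units


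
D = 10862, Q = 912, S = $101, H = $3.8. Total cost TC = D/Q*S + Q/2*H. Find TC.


TC = 10862/912 * 101 + 912/2 * 3.8

$2935.72


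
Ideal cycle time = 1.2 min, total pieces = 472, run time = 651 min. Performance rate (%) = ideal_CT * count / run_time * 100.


Formula: Performance = (Ideal CT * Total Count) / Run Time * 100
Ideal output time = 1.2 * 472 = 566.4 min
Performance = 566.4 / 651 * 100 = 87.0%

87.0%


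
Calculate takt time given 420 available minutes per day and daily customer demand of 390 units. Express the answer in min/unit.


Formula: Takt Time = Available Production Time / Customer Demand
Takt = 420 min/day / 390 units/day
Takt = 1.08 min/unit

1.08 min/unit


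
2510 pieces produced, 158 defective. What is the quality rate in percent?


Formula: Quality Rate = Good Pieces / Total Pieces * 100
Good pieces = 2510 - 158 = 2352
QR = 2352 / 2510 * 100 = 93.7%

93.7%


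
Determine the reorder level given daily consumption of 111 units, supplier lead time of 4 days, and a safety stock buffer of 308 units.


Formula: ROP = (Daily Demand * Lead Time) + Safety Stock
Demand during lead time = 111 * 4 = 444 units
ROP = 444 + 308 = 752 units

752 units


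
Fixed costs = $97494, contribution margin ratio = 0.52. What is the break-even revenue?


Formula: BER = Fixed Costs / Contribution Margin Ratio
BER = $97494 / 0.52
BER = $187488.46 (to the nearest cent)

$187488.46


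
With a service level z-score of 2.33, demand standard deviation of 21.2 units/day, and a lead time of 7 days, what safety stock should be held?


Formula: SS = z * sigma_d * sqrt(LT)
sqrt(LT) = sqrt(7) = 2.6458
SS = 2.33 * 21.2 * 2.6458
SS = 130.7 units

130.7 units


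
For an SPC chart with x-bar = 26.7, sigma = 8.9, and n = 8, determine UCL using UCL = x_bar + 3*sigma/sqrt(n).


UCL = 26.7 + 3 * 8.9 / sqrt(8)

36.14


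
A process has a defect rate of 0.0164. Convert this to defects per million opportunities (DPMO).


DPMO = defect_rate * 1000000 = 0.0164 * 1000000

16400


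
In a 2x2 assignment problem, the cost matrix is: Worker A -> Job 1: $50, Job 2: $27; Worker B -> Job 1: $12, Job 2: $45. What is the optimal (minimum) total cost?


Option 1: A->1 + B->2 = $50 + $45 = $95
Option 2: A->2 + B->1 = $27 + $12 = $39
Min cost = min($95, $39) = $39

$39


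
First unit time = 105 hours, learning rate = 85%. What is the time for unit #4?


Formula: T_n = T_1 * (learning_rate)^(log2(n)) where learning_rate = rate/100
Doublings = log2(4) = 2
T_n = 105 * 0.85^2
T_n = 105 * 0.7225 = 75.9 hours

75.9 hours


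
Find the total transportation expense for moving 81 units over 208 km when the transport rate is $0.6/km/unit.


TC = dist * cost * units = 208 * 0.6 * 81 = $10108.80

$10108.80


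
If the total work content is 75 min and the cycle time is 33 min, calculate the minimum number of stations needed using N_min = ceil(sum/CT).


Formula: N_min = ceil(Sum of Task Times / Cycle Time)
N_min = ceil(75 min / 33 min) = ceil(2.2727)
N_min = 3 stations

3


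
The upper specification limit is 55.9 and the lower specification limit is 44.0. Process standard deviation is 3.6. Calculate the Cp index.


Cp = (55.9 - 44.0) / (6 * 3.6)

0.55


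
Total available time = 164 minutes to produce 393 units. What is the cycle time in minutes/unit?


Formula: CT = Available Time / Number of Units
CT = 164 min / 393 units
CT = 0.42 min/unit

0.42 min/unit


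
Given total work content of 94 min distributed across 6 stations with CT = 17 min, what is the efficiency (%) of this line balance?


Formula: Efficiency = Sum of Task Times / (N_stations * CT) * 100
Total station capacity = 6 stations * 17 min = 102 min
Efficiency = 94 / 102 * 100 = 92.2%

92.2%


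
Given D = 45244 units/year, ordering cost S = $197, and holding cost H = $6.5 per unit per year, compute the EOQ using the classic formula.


Formula: EOQ = sqrt(2 * D * S / H)
Numerator: 2 * 45244 * 197 = 17826136
2DS/H = 17826136 / 6.5 = 2742482.5
EOQ = sqrt(2742482.5) = 1656.0 units

1656.0 units


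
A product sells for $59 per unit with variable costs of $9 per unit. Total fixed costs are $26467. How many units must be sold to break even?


Formula: BEQ = Fixed Costs / (Price - Variable Cost)
Contribution margin = $59 - $9 = $50/unit
BEQ = ceil($26467 / $50/unit) = ceil(529.34) = 530 units

530 units


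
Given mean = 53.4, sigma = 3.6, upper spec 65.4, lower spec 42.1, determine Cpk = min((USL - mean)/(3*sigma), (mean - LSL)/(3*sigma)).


Cpu = (65.4 - 53.4) / (3 * 3.6) = 1.11
Cpl = (53.4 - 42.1) / (3 * 3.6) = 1.05
Cpk = min(1.11, 1.05) = 1.05

1.05


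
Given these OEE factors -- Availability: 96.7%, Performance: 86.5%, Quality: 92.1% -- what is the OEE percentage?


Formula: OEE = Availability * Performance * Quality / 10000
A * P = 96.7% * 86.5% / 100 = 83.65%
OEE = 83.65% * 92.1% / 100 = 77.0%

77.0%


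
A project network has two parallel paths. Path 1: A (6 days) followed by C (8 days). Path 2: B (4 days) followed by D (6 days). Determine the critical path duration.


Path 1 = 6 + 8 = 14 days
Path 2 = 4 + 6 = 10 days
Duration = max(14, 10) = 14 days

14 days


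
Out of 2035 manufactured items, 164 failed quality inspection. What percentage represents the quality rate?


Formula: Quality Rate = Good Pieces / Total Pieces * 100
Good pieces = 2035 - 164 = 1871
QR = 1871 / 2035 * 100 = 91.9%

91.9%


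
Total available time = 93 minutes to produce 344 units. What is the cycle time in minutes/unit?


Formula: CT = Available Time / Number of Units
CT = 93 min / 344 units
CT = 0.27 min/unit

0.27 min/unit


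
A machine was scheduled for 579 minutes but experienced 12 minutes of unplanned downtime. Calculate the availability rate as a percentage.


Formula: Availability = (Planned Time - Downtime) / Planned Time * 100
Uptime = 579 - 12 = 567 min
Availability = 567 / 579 * 100 = 97.9%

97.9%


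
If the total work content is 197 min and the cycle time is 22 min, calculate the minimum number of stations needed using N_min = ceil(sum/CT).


Formula: N_min = ceil(Sum of Task Times / Cycle Time)
N_min = ceil(197 min / 22 min) = ceil(8.9545)
N_min = 9 stations

9


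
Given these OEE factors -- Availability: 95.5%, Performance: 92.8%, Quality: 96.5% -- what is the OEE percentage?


Formula: OEE = Availability * Performance * Quality / 10000
A * P = 95.5% * 92.8% / 100 = 88.62%
OEE = 88.62% * 96.5% / 100 = 85.5%

85.5%


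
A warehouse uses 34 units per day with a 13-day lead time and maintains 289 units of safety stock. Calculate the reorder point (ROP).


Formula: ROP = (Daily Demand * Lead Time) + Safety Stock
Demand during lead time = 34 * 13 = 442 units
ROP = 442 + 289 = 731 units

731 units


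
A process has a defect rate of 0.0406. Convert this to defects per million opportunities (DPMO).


DPMO = defect_rate * 1000000 = 0.0406 * 1000000

40600


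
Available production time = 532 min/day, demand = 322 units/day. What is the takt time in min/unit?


Formula: Takt Time = Available Production Time / Customer Demand
Takt = 532 min/day / 322 units/day
Takt = 1.65 min/unit

1.65 min/unit


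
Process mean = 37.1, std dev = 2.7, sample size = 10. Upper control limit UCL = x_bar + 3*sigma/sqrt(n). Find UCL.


UCL = 37.1 + 3 * 2.7 / sqrt(10)

39.66


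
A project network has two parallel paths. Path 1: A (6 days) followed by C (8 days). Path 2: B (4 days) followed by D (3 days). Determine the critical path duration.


Path 1 = 6 + 8 = 14 days
Path 2 = 4 + 3 = 7 days
Duration = max(14, 7) = 14 days

14 days


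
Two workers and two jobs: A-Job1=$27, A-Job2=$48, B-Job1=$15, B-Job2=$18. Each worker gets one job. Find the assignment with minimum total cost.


Option 1: A->1 + B->2 = $27 + $18 = $45
Option 2: A->2 + B->1 = $48 + $15 = $63
Min cost = min($45, $63) = $45

$45


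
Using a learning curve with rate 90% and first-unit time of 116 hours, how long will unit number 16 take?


Formula: T_n = T_1 * (learning_rate)^(log2(n)) where learning_rate = rate/100
Doublings = log2(16) = 4
T_n = 116 * 0.9^4
T_n = 116 * 0.6561 = 76.1 hours

76.1 hours


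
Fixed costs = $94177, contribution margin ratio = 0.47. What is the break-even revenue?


Formula: BER = Fixed Costs / Contribution Margin Ratio
BER = $94177 / 0.47
BER = $200376.60 (to the nearest cent)

$200376.60


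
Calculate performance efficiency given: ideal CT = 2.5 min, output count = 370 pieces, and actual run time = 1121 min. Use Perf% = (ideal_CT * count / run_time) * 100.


Formula: Performance = (Ideal CT * Total Count) / Run Time * 100
Ideal output time = 2.5 * 370 = 925.0 min
Performance = 925.0 / 1121 * 100 = 82.5%

82.5%


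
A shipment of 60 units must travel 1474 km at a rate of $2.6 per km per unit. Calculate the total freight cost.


TC = dist * cost * units = 1474 * 2.6 * 60 = $229944.00

$229944.00


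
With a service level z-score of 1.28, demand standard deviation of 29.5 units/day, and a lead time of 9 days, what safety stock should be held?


Formula: SS = z * sigma_d * sqrt(LT)
sqrt(LT) = sqrt(9) = 3.0
SS = 1.28 * 29.5 * 3.0
SS = 113.3 units

113.3 units


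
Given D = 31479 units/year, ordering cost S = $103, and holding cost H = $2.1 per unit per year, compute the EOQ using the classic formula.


Formula: EOQ = sqrt(2 * D * S / H)
Numerator: 2 * 31479 * 103 = 6484674
2DS/H = 6484674 / 2.1 = 3087940.0
EOQ = sqrt(3087940.0) = 1757.3 units

1757.3 units


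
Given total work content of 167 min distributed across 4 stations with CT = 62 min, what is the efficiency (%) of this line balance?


Formula: Efficiency = Sum of Task Times / (N_stations * CT) * 100
Total station capacity = 4 stations * 62 min = 248 min
Efficiency = 167 / 248 * 100 = 67.3%

67.3%


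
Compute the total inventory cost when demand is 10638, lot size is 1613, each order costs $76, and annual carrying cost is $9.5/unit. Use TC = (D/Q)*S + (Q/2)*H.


TC = 10638/1613 * 76 + 1613/2 * 9.5

$8162.98


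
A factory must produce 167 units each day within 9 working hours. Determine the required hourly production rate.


Formula: Production Rate = Daily Demand / Available Hours
Rate = 167 units/day / 9 hours/day
Rate = 18.6 units/hour

18.6 units/hour


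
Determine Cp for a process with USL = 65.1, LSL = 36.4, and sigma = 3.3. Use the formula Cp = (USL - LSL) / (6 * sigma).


Cp = (65.1 - 36.4) / (6 * 3.3)

1.45


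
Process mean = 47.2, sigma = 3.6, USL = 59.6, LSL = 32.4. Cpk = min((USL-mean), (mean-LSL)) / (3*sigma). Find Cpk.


Cpu = (59.6 - 47.2) / (3 * 3.6) = 1.15
Cpl = (47.2 - 32.4) / (3 * 3.6) = 1.37
Cpk = min(1.15, 1.37) = 1.15

1.15


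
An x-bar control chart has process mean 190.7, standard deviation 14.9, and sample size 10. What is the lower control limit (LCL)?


LCL = 190.7 - 3 * 14.9 / sqrt(10)

176.56


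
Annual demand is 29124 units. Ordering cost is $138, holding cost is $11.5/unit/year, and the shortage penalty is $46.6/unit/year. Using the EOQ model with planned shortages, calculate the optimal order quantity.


Formula: EOQ* = sqrt(2DS/H) * sqrt((H+P)/P)
Base EOQ = sqrt(2*29124*138/11.5) = 836.05 units
Correction = sqrt((11.5+46.6)/46.6) = 1.11659
EOQ* = 836.05 * 1.11659 = 933.5 units

933.5 units


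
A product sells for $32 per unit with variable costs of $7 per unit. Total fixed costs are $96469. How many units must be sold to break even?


Formula: BEQ = Fixed Costs / (Price - Variable Cost)
Contribution margin = $32 - $7 = $25/unit
BEQ = ceil($96469 / $25/unit) = ceil(3858.76) = 3859 units

3859 units


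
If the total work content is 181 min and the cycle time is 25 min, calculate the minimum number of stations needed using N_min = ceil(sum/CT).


Formula: N_min = ceil(Sum of Task Times / Cycle Time)
N_min = ceil(181 min / 25 min) = ceil(7.24)
N_min = 8 stations

8


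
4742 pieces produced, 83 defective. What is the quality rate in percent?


Formula: Quality Rate = Good Pieces / Total Pieces * 100
Good pieces = 4742 - 83 = 4659
QR = 4659 / 4742 * 100 = 98.2%

98.2%


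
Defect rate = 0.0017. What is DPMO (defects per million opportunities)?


DPMO = defect_rate * 1000000 = 0.0017 * 1000000

1700


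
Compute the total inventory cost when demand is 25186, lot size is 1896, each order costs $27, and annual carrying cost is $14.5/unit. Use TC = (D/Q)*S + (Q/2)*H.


TC = 25186/1896 * 27 + 1896/2 * 14.5

$14104.66


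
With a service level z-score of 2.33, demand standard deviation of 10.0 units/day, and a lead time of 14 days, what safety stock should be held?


Formula: SS = z * sigma_d * sqrt(LT)
sqrt(LT) = sqrt(14) = 3.7417
SS = 2.33 * 10.0 * 3.7417
SS = 87.2 units

87.2 units


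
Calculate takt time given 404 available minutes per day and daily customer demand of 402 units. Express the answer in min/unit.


Formula: Takt Time = Available Production Time / Customer Demand
Takt = 404 min/day / 402 units/day
Takt = 1.0 min/unit

1.0 min/unit


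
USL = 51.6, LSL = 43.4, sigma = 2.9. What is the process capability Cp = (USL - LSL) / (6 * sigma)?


Cp = (51.6 - 43.4) / (6 * 2.9)

0.47


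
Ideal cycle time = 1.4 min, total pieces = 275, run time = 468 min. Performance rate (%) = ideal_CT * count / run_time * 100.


Formula: Performance = (Ideal CT * Total Count) / Run Time * 100
Ideal output time = 1.4 * 275 = 385.0 min
Performance = 385.0 / 468 * 100 = 82.3%

82.3%


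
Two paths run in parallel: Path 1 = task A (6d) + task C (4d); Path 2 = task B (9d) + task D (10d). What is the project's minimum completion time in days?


Path 1 = 6 + 4 = 10 days
Path 2 = 9 + 10 = 19 days
Duration = max(10, 19) = 19 days

19 days


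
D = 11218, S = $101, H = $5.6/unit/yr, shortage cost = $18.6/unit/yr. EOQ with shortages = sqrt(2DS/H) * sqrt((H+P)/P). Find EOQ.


Formula: EOQ* = sqrt(2DS/H) * sqrt((H+P)/P)
Base EOQ = sqrt(2*11218*101/5.6) = 636.12 units
Correction = sqrt((5.6+18.6)/18.6) = 1.14065
EOQ* = 636.12 * 1.14065 = 725.6 units

725.6 units


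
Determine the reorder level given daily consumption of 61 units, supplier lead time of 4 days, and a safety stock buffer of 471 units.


Formula: ROP = (Daily Demand * Lead Time) + Safety Stock
Demand during lead time = 61 * 4 = 244 units
ROP = 244 + 471 = 715 units

715 units


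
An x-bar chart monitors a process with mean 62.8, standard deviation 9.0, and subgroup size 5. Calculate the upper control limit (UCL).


UCL = 62.8 + 3 * 9.0 / sqrt(5)

74.87


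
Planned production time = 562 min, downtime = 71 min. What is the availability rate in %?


Formula: Availability = (Planned Time - Downtime) / Planned Time * 100
Uptime = 562 - 71 = 491 min
Availability = 491 / 562 * 100 = 87.4%

87.4%


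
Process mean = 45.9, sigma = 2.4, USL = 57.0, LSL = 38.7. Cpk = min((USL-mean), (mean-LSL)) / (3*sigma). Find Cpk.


Cpu = (57.0 - 45.9) / (3 * 2.4) = 1.54
Cpl = (45.9 - 38.7) / (3 * 2.4) = 1.0
Cpk = min(1.54, 1.0) = 1.0

1.0


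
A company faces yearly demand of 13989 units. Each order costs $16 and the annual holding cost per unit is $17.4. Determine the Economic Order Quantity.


Formula: EOQ = sqrt(2 * D * S / H)
Numerator: 2 * 13989 * 16 = 447648
2DS/H = 447648 / 17.4 = 25726.9
EOQ = sqrt(25726.9) = 160.4 units

160.4 units


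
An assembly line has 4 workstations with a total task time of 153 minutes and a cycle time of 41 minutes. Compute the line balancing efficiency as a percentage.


Formula: Efficiency = Sum of Task Times / (N_stations * CT) * 100
Total station capacity = 4 stations * 41 min = 164 min
Efficiency = 153 / 164 * 100 = 93.3%

93.3%


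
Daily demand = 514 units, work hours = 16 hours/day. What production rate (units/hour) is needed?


Formula: Production Rate = Daily Demand / Available Hours
Rate = 514 units/day / 16 hours/day
Rate = 32.1 units/hour

32.1 units/hour


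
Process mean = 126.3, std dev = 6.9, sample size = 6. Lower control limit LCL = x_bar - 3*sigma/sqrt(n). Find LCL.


LCL = 126.3 - 3 * 6.9 / sqrt(6)

117.85


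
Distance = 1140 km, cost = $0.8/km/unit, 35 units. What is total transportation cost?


TC = dist * cost * units = 1140 * 0.8 * 35 = $31920.00

$31920.00


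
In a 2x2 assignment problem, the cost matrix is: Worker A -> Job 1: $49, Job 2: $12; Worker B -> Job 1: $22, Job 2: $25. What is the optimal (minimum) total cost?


Option 1: A->1 + B->2 = $49 + $25 = $74
Option 2: A->2 + B->1 = $12 + $22 = $34
Min cost = min($74, $34) = $34

$34


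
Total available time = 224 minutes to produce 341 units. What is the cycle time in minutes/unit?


Formula: CT = Available Time / Number of Units
CT = 224 min / 341 units
CT = 0.66 min/unit

0.66 min/unit


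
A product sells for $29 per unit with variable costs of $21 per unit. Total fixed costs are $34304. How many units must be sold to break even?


Formula: BEQ = Fixed Costs / (Price - Variable Cost)
Contribution margin = $29 - $21 = $8/unit
BEQ = ceil($34304 / $8/unit) = ceil(4288.0) = 4288 units

4288 units


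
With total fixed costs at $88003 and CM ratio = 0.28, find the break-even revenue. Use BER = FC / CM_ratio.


Formula: BER = Fixed Costs / Contribution Margin Ratio
BER = $88003 / 0.28
BER = $314296.43 (to the nearest cent)

$314296.43


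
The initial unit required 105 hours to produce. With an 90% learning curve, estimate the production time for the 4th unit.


Formula: T_n = T_1 * (learning_rate)^(log2(n)) where learning_rate = rate/100
Doublings = log2(4) = 2
T_n = 105 * 0.9^2
T_n = 105 * 0.81 = 85.1 hours

85.1 hours


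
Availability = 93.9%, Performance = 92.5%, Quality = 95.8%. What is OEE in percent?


Formula: OEE = Availability * Performance * Quality / 10000
A * P = 93.9% * 92.5% / 100 = 86.86%
OEE = 86.86% * 95.8% / 100 = 83.2%

83.2%


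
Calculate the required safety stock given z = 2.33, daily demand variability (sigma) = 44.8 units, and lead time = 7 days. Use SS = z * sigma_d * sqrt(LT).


Formula: SS = z * sigma_d * sqrt(LT)
sqrt(LT) = sqrt(7) = 2.6458
SS = 2.33 * 44.8 * 2.6458
SS = 276.2 units

276.2 units


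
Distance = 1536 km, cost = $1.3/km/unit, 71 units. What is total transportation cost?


TC = dist * cost * units = 1536 * 1.3 * 71 = $141772.80

$141772.80


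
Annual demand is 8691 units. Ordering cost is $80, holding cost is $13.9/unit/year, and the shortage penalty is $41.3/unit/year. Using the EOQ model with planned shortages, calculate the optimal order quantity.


Formula: EOQ* = sqrt(2DS/H) * sqrt((H+P)/P)
Base EOQ = sqrt(2*8691*80/13.9) = 316.29 units
Correction = sqrt((13.9+41.3)/41.3) = 1.1561
EOQ* = 316.29 * 1.1561 = 365.7 units

365.7 units


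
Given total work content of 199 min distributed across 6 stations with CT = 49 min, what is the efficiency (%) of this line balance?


Formula: Efficiency = Sum of Task Times / (N_stations * CT) * 100
Total station capacity = 6 stations * 49 min = 294 min
Efficiency = 199 / 294 * 100 = 67.7%

67.7%


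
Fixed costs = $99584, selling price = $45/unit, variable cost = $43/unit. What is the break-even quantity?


Formula: BEQ = Fixed Costs / (Price - Variable Cost)
Contribution margin = $45 - $43 = $2/unit
BEQ = ceil($99584 / $2/unit) = ceil(49792.0) = 49792 units

49792 units


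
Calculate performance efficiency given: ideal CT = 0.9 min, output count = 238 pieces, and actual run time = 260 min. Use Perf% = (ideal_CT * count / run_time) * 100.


Formula: Performance = (Ideal CT * Total Count) / Run Time * 100
Ideal output time = 0.9 * 238 = 214.2 min
Performance = 214.2 / 260 * 100 = 82.4%

82.4%


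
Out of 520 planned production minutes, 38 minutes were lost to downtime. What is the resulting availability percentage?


Formula: Availability = (Planned Time - Downtime) / Planned Time * 100
Uptime = 520 - 38 = 482 min
Availability = 482 / 520 * 100 = 92.7%

92.7%


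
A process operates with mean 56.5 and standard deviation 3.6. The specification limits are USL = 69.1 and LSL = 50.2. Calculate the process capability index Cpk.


Cpu = (69.1 - 56.5) / (3 * 3.6) = 1.17
Cpl = (56.5 - 50.2) / (3 * 3.6) = 0.58
Cpk = min(1.17, 0.58) = 0.58

0.58


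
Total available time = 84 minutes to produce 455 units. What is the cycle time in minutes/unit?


Formula: CT = Available Time / Number of Units
CT = 84 min / 455 units
CT = 0.18 min/unit

0.18 min/unit
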